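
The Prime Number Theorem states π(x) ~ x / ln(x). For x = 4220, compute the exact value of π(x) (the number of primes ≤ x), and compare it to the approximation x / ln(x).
π(4220) = 578;  x/ln(x) ≈ 505.54;  relative error ≈ 12.54%.

Directly count primes up to 4220: π(4220) = 578. The PNT approximation gives 4220/ln(4220) ≈ 4220/8.34759 ≈ 505.54. Relative error (π(x) − x/ln(x)) / π(x) ≈ 12.54%; the approximation is known to undercount slightly (Li(x) is a better estimate).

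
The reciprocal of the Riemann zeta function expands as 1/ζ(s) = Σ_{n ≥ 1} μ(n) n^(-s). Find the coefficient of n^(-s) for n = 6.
μ(6) = 1

Factor n = 6 = 2 · 3. μ(n) = 0 if any exponent ≥ 2 (not squarefree); otherwise μ(n) = (−1)^{ω(n)} where ω(n) is the number of distinct prime factors. Applying: μ(6) = 1.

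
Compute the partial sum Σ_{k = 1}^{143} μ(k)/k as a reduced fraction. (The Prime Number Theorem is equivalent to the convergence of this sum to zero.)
Σ μ(k)/k = 10391887234035457572196499544638378349921869282953777/1669107775099865011251538855274990009561055775533405515

Values of μ(k) for 1 ≤ k ≤ 143: μ(1) = 1, μ(2) = -1, μ(3) = -1, μ(5) = -1, μ(6) = 1, μ(7) = -1, μ(10) = 1, μ(11) = -1, μ(13) = -1, μ(14) = 1, μ(15) = 1, μ(17) = -1, μ(19) = -1, μ(21) = 1, μ(22) = 1, μ(23) = -1, μ(26) = 1, μ(29) = -1, μ(30) = -1, μ(31) = -1, μ(33) = 1, μ(34) = 1, μ(35) = 1, μ(37) = -1, μ(38) = 1, μ(39) = 1, μ(41) = -1, μ(42) = -1, μ(43) = -1, μ(46) = 1, μ(47) = -1, μ(51) = 1, μ(53) = -1, μ(55) = 1, μ(57) = 1, μ(58) = 1, μ(59) = -1, μ(61) = -1, μ(62) = 1, μ(65) = 1, μ(66) = -1, μ(67) = -1, μ(69) = 1, μ(70) = -1, μ(71) = -1, μ(73) = -1, μ(74) = 1, μ(77) = 1, μ(78) = -1, μ(79) = -1, μ(82) = 1, μ(83) = -1, μ(85) = 1, μ(86) = 1, μ(87) = 1, μ(89) = -1, μ(91) = 1, μ(93) = 1, μ(94) = 1, μ(95) = 1, μ(97) = -1, μ(101) = -1, μ(102) = -1, μ(103) = -1, μ(105) = -1, μ(106) = 1, μ(107) = -1, μ(109) = -1, μ(110) = -1, μ(111) = 1, μ(113) = -1, μ(114) = -1, μ(115) = 1, μ(118) = 1, μ(119) = 1, μ(122) = 1, μ(123) = 1, μ(127) = -1, μ(129) = 1, μ(130) = -1, μ(131) = -1, μ(133) = 1, μ(134) = 1, μ(137) = -1, μ(138) = -1, μ(139) = -1, μ(141) = 1, μ(142) = 1, μ(143) = 1, with μ = 0 on non-squarefree integers. Summing μ(k)/k for k where μ(k) ≠ 0 gives 10391887234035457572196499544638378349921869282953777/1669107775099865011251538855274990009561055775533405515 ≈ 0.0062. (PNT ⟺ this sum → 0 as n → ∞.)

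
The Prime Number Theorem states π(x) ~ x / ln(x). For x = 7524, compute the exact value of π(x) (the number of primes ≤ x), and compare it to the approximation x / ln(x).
π(7524) = 953;  x/ln(x) ≈ 842.94;  relative error ≈ 11.55%.

Directly count primes up to 7524: π(7524) = 953. The PNT approximation gives 7524/ln(7524) ≈ 7524/8.92585 ≈ 842.94. Relative error (π(x) − x/ln(x)) / π(x) ≈ 11.55%; the approximation is known to undercount slightly (Li(x) is a better estimate).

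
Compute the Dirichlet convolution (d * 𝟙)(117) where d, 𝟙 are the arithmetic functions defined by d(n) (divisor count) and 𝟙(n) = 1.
(d * 𝟙)(117) = 18

Divisors of 117: [1, 3, 9, 13, 39, 117]. For each d | 117:
  d = 1: d(1) · 𝟙(117/1) = 1 · 1 = 1
  d = 3: d(3) · 𝟙(117/3) = 2 · 1 = 2
  d = 9: d(9) · 𝟙(117/9) = 3 · 1 = 3
  d = 13: d(13) · 𝟙(117/13) = 2 · 1 = 2
  d = 39: d(39) · 𝟙(117/39) = 4 · 1 = 4
  d = 117: d(117) · 𝟙(117/117) = 6 · 1 = 6
Summing: (d * 𝟙)(117) = 1 + 2 + 3 + 2 + 4 + 6 = 18.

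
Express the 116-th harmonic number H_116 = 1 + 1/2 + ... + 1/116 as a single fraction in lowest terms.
H_116 = 92723052988307480317436790993517488799788772043569/17379782769567790172972927968296006432665936992320

Direct summation: H_116 = 1 + 1/2 + ... + 1/116. The least common denominator is lcm(1, ..., 116) = 955888052326228459513511038256280353796626534577600; over this denominator the numerator is 955888052326228459513511038256280353796626534577600 + 477944026163114229756755519128140176898313267288800 + 318629350775409486504503679418760117932208844859200 + 238972013081557114878377759564070088449156633644400 + 191177610465245691902702207651256070759325306915520 + 159314675387704743252251839709380058966104422429600 + 136555436046604065644787291179468621970946647796800 + 119486006540778557439188879782035044224578316822200 + 106209783591803162168167893139586705977402948286400 + 95588805232622845951351103825628035379662653457760 + 86898913847838950864864639841480032163329684961600 + 79657337693852371626125919854690029483052211214800 + 73529850178940650731808541404329257984355887275200 + 68277718023302032822393645589734310985473323898400 + 63725870155081897300900735883752023586441768971840 + 59743003270389278719594439891017522112289158411100 + 56228708960366379971383002250369432576272149092800 + 53104891795901581084083946569793352988701474143200 + 50309897490854129448079528329277913357717186030400 + 47794402616311422975675551912814017689831326728880 + 45518478682201355214929097059822873990315549265600 + 43449456923919475432432319920740016081664842480800 + 41560350101140367804935262532881754512896805851200 + 39828668846926185813062959927345014741526105607400 + 38235522093049138380540441530251214151865061383104 + 36764925089470325365904270702164628992177943637600 + 35403261197267720722722631046528901992467649428800 + 34138859011651016411196822794867155492736661949200 + 32961656976766498603914173732975184613676777054400 + 31862935077540948650450367941876011793220884485920 + 30835098462136401919790678653428398509568597889600 + 29871501635194639359797219945508761056144579205550 + 28966304615946316954954879947160010721109894987200 + 28114354480183189985691501125184716288136074546400 + 27311087209320813128957458235893724394189329559360 + 26552445897950790542041973284896676494350737071600 + 25834812225033201608473271304223793345854771204800 + 25154948745427064724039764164638956678858593015200 + 24509950059646883577269513801443085994785295758400 + 23897201308155711487837775956407008844915663364440 + 23314342739664108768622220445275130580405525233600 + 22759239341100677607464548529911436995157774632800 + 22229954705261126965430489261773961716200617083200 + 21724728461959737716216159960370008040832421240400 + 21241956718360632433633578627917341195480589657280 + 20780175050570183902467631266440877256448402925600 + 20338043666515499138585341239495326676523968820800 + 19914334423463092906531479963672507370763052803700 + 19507919435229152234969613025638374567278092542400 + 19117761046524569190270220765125607075932530691552 + 18742902986788793323794334083456477525424049697600 + 18382462544735162682952135351082314496088971818800 + 18035623628796763387047378080307176486728802539200 + 17701630598633860361361315523264450996233824714400 + 17379782769567790172972927968296006432665936992320 + 17069429505825508205598411397433577746368330974600 + 16769965830284709816026509443092637785905728676800 + 16480828488383249301957086866487592306838388527200 + 16201492412308956940906966750106446674519093806400 + 15931467538770474325225183970938005896610442242960 + 15670295939774237041205098987807874652403713681600 + 15417549231068200959895339326714199254784298944800 + 15172826227400451738309699019940957996771849755200 + 14935750817597319679898609972754380528072289602775 + 14705970035788130146361708280865851596871177455040 + 14483152307973158477477439973580005360554947493600 + 14266985855615350141992702063526572444725769172800 + 14057177240091594992845750562592358144068037273200 + 13853450033713455934978420844293918170965601950400 + 13655543604660406564478729117946862197094664779680 + 13463212004594767035401563919102540194318683585600 + 13276222948975395271020986642448338247175368535800 + 13094356881181211774157685455565484298583925131200 + 12917406112516600804236635652111896672927385602400 + 12745174031016379460180147176750404717288353794368 + 12577474372713532362019882082319478339429296507600 + 12414130549691278694980662834497147451904240708800 + 12254975029823441788634756900721542997392647879200 + 12099848763623145057133051117168105744261095374400 + 11948600654077855743918887978203504422457831682220 + 11801087065755906907574210348842967330822549809600 + 11657171369832054384311110222637565290202762616800 + 11516723522002752524259169135617835587911163067200 + 11379619670550338803732274264955718497578887316400 + 11245741792073275994276600450073886515254429818560 + 11114977352630563482715244630886980858100308541600 + 10987218992255499534638057910991728204558925684800 + 10862364230979868858108079980185004020416210620200 + 10740315194676724264196753238834610716816028478400 + 10620978359180316216816789313958670597740294828640 + 10504264311277235818829791629189893997765126753600 + 10390087525285091951233815633220438628224201462800 + 10278366154045467306596892884476132836522865963200 + 10169021833257749569292670619747663338261984410400 + 10061979498170825889615905665855582671543437206080 + 9957167211731546453265739981836253685381526401850 + 9854516003363179994984649878930725296872438500800 + 9753959717614576117484806512819187283639046271200 + 9655434871982105651651626649053336907036631662400 + 9558880523262284595135110382562803537966265345776 + 9464238141843846133797138992636439146501252817600 + 9371451493394396661897167041728238762712024848800 + 9280466527439111257412728526760003434918704219200 + 9191231272367581341476067675541157248044485909400 + 9103695736440271042985819411964574798063109853120 + 9017811814398381693523689040153588243364401269600 + 8933533199310546350593561105198881811183425556800 + 8850815299316930180680657761632225498116912357200 + 8769615158956224399206523286754865631161711326400 + 8689891384783895086486463984148003216332968496160 + 8611604075011067202824423768074597781951590401600 + 8534714752912754102799205698716788873184165487300 + 8459186303771933270031071135011330564571916235200 + 8384982915142354908013254721546318892952864338400 + 8312070020228073560987052506576350902579361170240 + 8240414244191624650978543433243796153419194263600 = 5099767914356911417459023504643461883988382462396295, so H_116 = 5099767914356911417459023504643461883988382462396295/955888052326228459513511038256280353796626534577600; reducing by gcd(5099767914356911417459023504643461883988382462396295, 955888052326228459513511038256280353796626534577600) = 55 gives 92723052988307480317436790993517488799788772043569/17379782769567790172972927968296006432665936992320 ≈ 5.33511. (The PNT-adjacent estimate ln(116) + γ ≈ 5.33081 matches within O(1/n).)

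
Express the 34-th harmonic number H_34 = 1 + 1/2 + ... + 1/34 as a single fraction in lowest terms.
H_34 = 54062195834749/13127595717600

Direct summation: H_34 = 1 + 1/2 + ... + 1/34. The least common denominator is lcm(1, ..., 34) = 144403552893600; over this denominator the numerator is 144403552893600 + 72201776446800 + 48134517631200 + 36100888223400 + 28880710578720 + 24067258815600 + 20629078984800 + 18050444111700 + 16044839210400 + 14440355289360 + 13127595717600 + 12033629407800 + 11107965607200 + 10314539492400 + 9626903526240 + 9025222055850 + 8494326640800 + 8022419605200 + 7600186994400 + 7220177644680 + 6876359661600 + 6563797858800 + 6278415343200 + 6016814703900 + 5776142115744 + 5553982803600 + 5348279736800 + 5157269746200 + 4979432858400 + 4813451763120 + 4658179125600 + 4512611027925 + 4375865239200 + 4247163320400 = 594684154182239, so H_34 = 594684154182239/144403552893600; reducing by gcd(594684154182239, 144403552893600) = 11 gives 54062195834749/13127595717600 ≈ 4.11821. (The PNT-adjacent estimate ln(34) + γ ≈ 4.10358 matches within O(1/n).)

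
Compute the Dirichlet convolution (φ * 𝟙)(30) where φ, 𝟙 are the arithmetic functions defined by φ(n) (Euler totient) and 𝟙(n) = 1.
(φ * 𝟙)(30) = 30

Divisors of 30: [1, 2, 3, 5, 6, 10, 15, 30]. For each d | 30:
  d = 1: φ(1) · 𝟙(30/1) = 1 · 1 = 1
  d = 2: φ(2) · 𝟙(30/2) = 1 · 1 = 1
  d = 3: φ(3) · 𝟙(30/3) = 2 · 1 = 2
  d = 5: φ(5) · 𝟙(30/5) = 4 · 1 = 4
  d = 6: φ(6) · 𝟙(30/6) = 2 · 1 = 2
  d = 10: φ(10) · 𝟙(30/10) = 4 · 1 = 4
  d = 15: φ(15) · 𝟙(30/15) = 8 · 1 = 8
  d = 30: φ(30) · 𝟙(30/30) = 8 · 1 = 8
Summing: (φ * 𝟙)(30) = 1 + 1 + 2 + 4 + 2 + 4 + 8 + 8 = 30.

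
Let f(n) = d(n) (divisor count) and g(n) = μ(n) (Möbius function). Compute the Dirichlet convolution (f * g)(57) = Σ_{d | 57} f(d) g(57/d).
(d * μ)(57) = 1

Divisors of 57: [1, 3, 19, 57]. For each d | 57:
  d = 1: d(1) · μ(57/1) = 1 · 1 = 1
  d = 3: d(3) · μ(57/3) = 2 · -1 = -2
  d = 19: d(19) · μ(57/19) = 2 · -1 = -2
  d = 57: d(57) · μ(57/57) = 4 · 1 = 4
Summing: (d * μ)(57) = 1 + -2 + -2 + 4 = 1.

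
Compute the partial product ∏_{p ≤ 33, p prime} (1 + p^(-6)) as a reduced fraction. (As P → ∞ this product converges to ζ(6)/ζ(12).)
∏ = 27817995139941732182652708678753385001734002671757520/27350499395438163022926501194256392285250955967934357

The primes p ≤ 33 are [2, 3, 5, 7, 11, 13, 17, 19, 23, 29, 31]. For each, (1 + 1/p^6) = (p^6 + 1)/p^6. Multiplying these fractions over p ∈ [2, 3, 5, 7, 11, 13, 17, 19, 23, 29, 31] gives 27817995139941732182652708678753385001734002671757520/27350499395438163022926501194256392285250955967934357. (In the limit P → ∞ this tends to ζ(6)/ζ(12).)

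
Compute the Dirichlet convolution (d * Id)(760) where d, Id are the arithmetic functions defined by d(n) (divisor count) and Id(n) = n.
(d * Id)(760) = 3822

Divisors of 760: [1, 2, 4, 5, 8, 10, 19, 20, 38, 40, 76, 95, 152, 190, 380, 760]. For each d | 760:
  d = 1: d(1) · Id(760/1) = 1 · 760 = 760
  d = 2: d(2) · Id(760/2) = 2 · 380 = 760
  d = 4: d(4) · Id(760/4) = 3 · 190 = 570
  d = 5: d(5) · Id(760/5) = 2 · 152 = 304
  d = 8: d(8) · Id(760/8) = 4 · 95 = 380
  d = 10: d(10) · Id(760/10) = 4 · 76 = 304
  d = 19: d(19) · Id(760/19) = 2 · 40 = 80
  d = 20: d(20) · Id(760/20) = 6 · 38 = 228
  d = 38: d(38) · Id(760/38) = 4 · 20 = 80
  d = 40: d(40) · Id(760/40) = 8 · 19 = 152
  d = 76: d(76) · Id(760/76) = 6 · 10 = 60
  d = 95: d(95) · Id(760/95) = 4 · 8 = 32
  d = 152: d(152) · Id(760/152) = 8 · 5 = 40
  d = 190: d(190) · Id(760/190) = 8 · 4 = 32
  d = 380: d(380) · Id(760/380) = 12 · 2 = 24
  d = 760: d(760) · Id(760/760) = 16 · 1 = 16
Summing: (d * Id)(760) = 760 + 760 + 570 + 304 + 380 + 304 + 80 + 228 + 80 + 152 + 60 + 32 + 40 + 32 + 24 + 16 = 3822.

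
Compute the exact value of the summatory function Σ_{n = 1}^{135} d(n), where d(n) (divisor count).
Σ_{n ≤ 135} d(n) = 687

Compute d(n) for each 1 ≤ n ≤ 135: d(1) = 1, d(2) = 2, d(3) = 2, d(4) = 3, d(5) = 2, d(6) = 4, d(7) = 2, d(8) = 4, d(9) = 3, d(10) = 4, d(11) = 2, d(12) = 6, d(13) = 2, d(14) = 4, d(15) = 4, d(16) = 5, d(17) = 2, d(18) = 6, d(19) = 2, d(20) = 6, d(21) = 4, d(22) = 4, d(23) = 2, d(24) = 8, d(25) = 3, d(26) = 4, d(27) = 4, d(28) = 6, d(29) = 2, d(30) = 8, d(31) = 2, d(32) = 6, d(33) = 4, d(34) = 4, d(35) = 4, d(36) = 9, d(37) = 2, d(38) = 4, d(39) = 4, d(40) = 8, d(41) = 2, d(42) = 8, d(43) = 2, d(44) = 6, d(45) = 6, d(46) = 4, d(47) = 2, d(48) = 10, d(49) = 3, d(50) = 6, d(51) = 4, d(52) = 6, d(53) = 2, d(54) = 8, d(55) = 4, d(56) = 8, d(57) = 4, d(58) = 4, d(59) = 2, d(60) = 12, d(61) = 2, d(62) = 4, d(63) = 6, d(64) = 7, d(65) = 4, d(66) = 8, d(67) = 2, d(68) = 6, d(69) = 4, d(70) = 8, d(71) = 2, d(72) = 12, d(73) = 2, d(74) = 4, d(75) = 6, d(76) = 6, d(77) = 4, d(78) = 8, d(79) = 2, d(80) = 10, d(81) = 5, d(82) = 4, d(83) = 2, d(84) = 12, d(85) = 4, d(86) = 4, d(87) = 4, d(88) = 8, d(89) = 2, d(90) = 12, d(91) = 4, d(92) = 6, d(93) = 4, d(94) = 4, d(95) = 4, d(96) = 12, d(97) = 2, d(98) = 6, d(99) = 6, d(100) = 9, d(101) = 2, d(102) = 8, d(103) = 2, d(104) = 8, d(105) = 8, d(106) = 4, d(107) = 2, d(108) = 12, d(109) = 2, d(110) = 8, d(111) = 4, d(112) = 10, d(113) = 2, d(114) = 8, d(115) = 4, d(116) = 6, d(117) = 6, d(118) = 4, d(119) = 4, d(120) = 16, d(121) = 3, d(122) = 4, d(123) = 4, d(124) = 6, d(125) = 4, d(126) = 12, d(127) = 2, d(128) = 8, d(129) = 4, d(130) = 8, d(131) = 2, d(132) = 12, d(133) = 4, d(134) = 4, d(135) = 8. Summing all 135 values: 687. (Dirichlet's divisor formula: Σ_{n ≤ x} d(n) = x ln(x) + (2γ − 1) x + O(√x). For x = 135, the asymptotic estimate is ≈ 683.06.)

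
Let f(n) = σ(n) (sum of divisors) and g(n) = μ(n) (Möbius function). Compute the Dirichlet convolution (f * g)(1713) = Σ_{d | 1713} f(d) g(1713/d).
(σ * μ)(1713) = 1713

Divisors of 1713: [1, 3, 571, 1713]. For each d | 1713:
  d = 1: σ(1) · μ(1713/1) = 1 · 1 = 1
  d = 3: σ(3) · μ(1713/3) = 4 · -1 = -4
  d = 571: σ(571) · μ(1713/571) = 572 · -1 = -572
  d = 1713: σ(1713) · μ(1713/1713) = 2288 · 1 = 2288
Summing: (σ * μ)(1713) = 1 + -4 + -572 + 2288 = 1713.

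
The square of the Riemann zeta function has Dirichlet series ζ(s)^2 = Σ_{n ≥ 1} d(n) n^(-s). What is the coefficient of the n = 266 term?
d(266) = 8

ζ(s)^2 = (Σ 1/m^s)(Σ 1/k^s). The coefficient of 1/n^s in the product is the number of ordered pairs (m, k) with mk = n, which equals d(n). For n = 266, divisors are [1, 2, 7, 14, 19, 38, 133, 266], so d(266) = 8.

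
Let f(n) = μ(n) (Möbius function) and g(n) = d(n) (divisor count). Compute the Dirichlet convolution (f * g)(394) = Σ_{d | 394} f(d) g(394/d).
(μ * d)(394) = 1

Divisors of 394: [1, 2, 197, 394]. For each d | 394:
  d = 1: μ(1) · d(394/1) = 1 · 4 = 4
  d = 2: μ(2) · d(394/2) = -1 · 2 = -2
  d = 197: μ(197) · d(394/197) = -1 · 2 = -2
  d = 394: μ(394) · d(394/394) = 1 · 1 = 1
Summing: (μ * d)(394) = 4 + -2 + -2 + 1 = 1.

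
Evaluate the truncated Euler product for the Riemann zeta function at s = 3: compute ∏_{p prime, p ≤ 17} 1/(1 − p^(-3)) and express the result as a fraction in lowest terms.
∏ = 193396928725/160952722176

The primes p ≤ 17 are [2, 3, 5, 7, 11, 13, 17]. For each prime, (1 − 1/p^3)^(-1) = p^3 / (p^3 − 1). The product is (1 − 1/2^3)^(-1), (1 − 1/3^3)^(-1), (1 − 1/5^3)^(-1), (1 − 1/7^3)^(-1), (1 − 1/11^3)^(-1), (1 − 1/13^3)^(-1), (1 − 1/17^3)^(-1) = ∏ p^3 / (p^3 − 1) = 193396928725/160952722176.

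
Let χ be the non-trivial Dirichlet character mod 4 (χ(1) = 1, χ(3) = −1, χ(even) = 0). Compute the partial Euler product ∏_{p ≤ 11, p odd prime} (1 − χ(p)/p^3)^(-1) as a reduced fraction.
∏ = 24457125/25252352

The odd primes p ≤ 11 are [3, 5, 7, 11]. For each, χ(p) = 1 if p ≡ 1 mod 4, χ(p) = −1 if p ≡ 3 mod 4. Taking (1 − χ(p)/p^3)^(-1) = p^3/(p^3 − χ(p)): (1 − (-1)/3^3)^(-1) · (1 − (1)/5^3)^(-1) · (1 − (-1)/7^3)^(-1) · (1 − (-1)/11^3)^(-1) = 24457125/25252352.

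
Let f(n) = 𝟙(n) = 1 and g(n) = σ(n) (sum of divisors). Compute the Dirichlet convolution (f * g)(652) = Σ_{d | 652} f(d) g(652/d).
(𝟙 * σ)(652) = 1815

Divisors of 652: [1, 2, 4, 163, 326, 652]. For each d | 652:
  d = 1: 𝟙(1) · σ(652/1) = 1 · 1148 = 1148
  d = 2: 𝟙(2) · σ(652/2) = 1 · 492 = 492
  d = 4: 𝟙(4) · σ(652/4) = 1 · 164 = 164
  d = 163: 𝟙(163) · σ(652/163) = 1 · 7 = 7
  d = 326: 𝟙(326) · σ(652/326) = 1 · 3 = 3
  d = 652: 𝟙(652) · σ(652/652) = 1 · 1 = 1
Summing: (𝟙 * σ)(652) = 1148 + 492 + 164 + 7 + 3 + 1 = 1815.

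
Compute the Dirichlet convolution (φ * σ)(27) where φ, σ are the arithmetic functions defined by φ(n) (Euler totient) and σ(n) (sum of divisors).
(φ * σ)(27) = 108

Divisors of 27: [1, 3, 9, 27]. For each d | 27:
  d = 1: φ(1) · σ(27/1) = 1 · 40 = 40
  d = 3: φ(3) · σ(27/3) = 2 · 13 = 26
  d = 9: φ(9) · σ(27/9) = 6 · 4 = 24
  d = 27: φ(27) · σ(27/27) = 18 · 1 = 18
Summing: (φ * σ)(27) = 40 + 26 + 24 + 18 = 108.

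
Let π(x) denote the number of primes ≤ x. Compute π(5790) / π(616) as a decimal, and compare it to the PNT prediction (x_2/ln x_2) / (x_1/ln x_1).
π(5790)/π(616) = 759/112 ≈ 6.7768;  PNT prediction ≈ 6.9685.

π(616) = 112 and π(5790) = 759, so π(5790)/π(616) ≈ 6.7768. The PNT-predicted ratio is (5790/ln(5790)) / (616/ln(616)) ≈ 6.9685. The two agree to within a few percent, as expected.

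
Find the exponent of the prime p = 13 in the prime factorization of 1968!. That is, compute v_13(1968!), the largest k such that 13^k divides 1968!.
v_13(1968!) = 162

Legendre's formula: v_p(n!) = Σ_{k ≥ 1} ⌊n / p^k⌋. For p = 13, n = 1968, the terms are:
  ⌊1968/13^1⌋ = ⌊1968/13⌋ = 151
  ⌊1968/13^2⌋ = ⌊1968/169⌋ = 11
(the next term ⌊1968/13^3⌋ = 0, terminating the sum). Summing: v_13(1968!) = 151 + 11 = 162.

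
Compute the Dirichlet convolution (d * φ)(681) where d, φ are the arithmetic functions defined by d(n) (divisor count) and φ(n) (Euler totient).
(d * φ)(681) = 912

Divisors of 681: [1, 3, 227, 681]. For each d | 681:
  d = 1: d(1) · φ(681/1) = 1 · 452 = 452
  d = 3: d(3) · φ(681/3) = 2 · 226 = 452
  d = 227: d(227) · φ(681/227) = 2 · 2 = 4
  d = 681: d(681) · φ(681/681) = 4 · 1 = 4
Summing: (d * φ)(681) = 452 + 452 + 4 + 4 = 912.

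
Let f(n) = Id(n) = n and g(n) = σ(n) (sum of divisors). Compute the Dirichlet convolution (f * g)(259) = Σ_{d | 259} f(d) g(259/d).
(Id * σ)(259) = 1125

Divisors of 259: [1, 7, 37, 259]. For each d | 259:
  d = 1: Id(1) · σ(259/1) = 1 · 304 = 304
  d = 7: Id(7) · σ(259/7) = 7 · 38 = 266
  d = 37: Id(37) · σ(259/37) = 37 · 8 = 296
  d = 259: Id(259) · σ(259/259) = 259 · 1 = 259
Summing: (Id * σ)(259) = 304 + 266 + 296 + 259 = 1125.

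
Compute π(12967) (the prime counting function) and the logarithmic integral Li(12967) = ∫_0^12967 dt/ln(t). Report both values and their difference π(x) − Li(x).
π(12967) = 1544;  Li(12967) ≈ 1563.62;  π(x) − Li(x) ≈ -19.62.

Direct count of primes ≤ 12967 gives π(12967) = 1544. Numerical evaluation of the logarithmic integral gives Li(12967) ≈ 1563.62. The difference π(x) − Li(x) ≈ -19.62 is typically negative for small/moderate x (Li(x) overestimates), though Littlewood's theorem shows this sign changes infinitely often.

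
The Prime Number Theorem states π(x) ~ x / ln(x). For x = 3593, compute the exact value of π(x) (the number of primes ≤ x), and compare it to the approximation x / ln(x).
π(3593) = 503;  x/ln(x) ≈ 438.88;  relative error ≈ 12.75%.

Directly count primes up to 3593: π(3593) = 503. The PNT approximation gives 3593/ln(3593) ≈ 3593/8.18674 ≈ 438.88. Relative error (π(x) − x/ln(x)) / π(x) ≈ 12.75%; the approximation is known to undercount slightly (Li(x) is a better estimate).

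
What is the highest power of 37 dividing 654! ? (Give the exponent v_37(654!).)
v_37(654!) = 17

Legendre's formula: v_p(n!) = Σ_{k ≥ 1} ⌊n / p^k⌋. For p = 37, n = 654, the terms are:
  ⌊654/37^1⌋ = ⌊654/37⌋ = 17
(the next term ⌊654/37^2⌋ = 0, terminating the sum). Summing: v_37(654!) = 17 = 17.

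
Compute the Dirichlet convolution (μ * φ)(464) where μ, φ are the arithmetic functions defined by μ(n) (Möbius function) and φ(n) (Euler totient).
(μ * φ)(464) = 108

Divisors of 464: [1, 2, 4, 8, 16, 29, 58, 116, 232, 464]. For each d | 464:
  d = 1: μ(1) · φ(464/1) = 1 · 224 = 224
  d = 2: μ(2) · φ(464/2) = -1 · 112 = -112
  d = 4: μ(4) · φ(464/4) = 0 · 56 = 0
  d = 8: μ(8) · φ(464/8) = 0 · 28 = 0
  d = 16: μ(16) · φ(464/16) = 0 · 28 = 0
  d = 29: μ(29) · φ(464/29) = -1 · 8 = -8
  d = 58: μ(58) · φ(464/58) = 1 · 4 = 4
  d = 116: μ(116) · φ(464/116) = 0 · 2 = 0
  d = 232: μ(232) · φ(464/232) = 0 · 1 = 0
  d = 464: μ(464) · φ(464/464) = 0 · 1 = 0
Summing: (μ * φ)(464) = 224 + -112 + 0 + 0 + 0 + -8 + 4 + 0 + 0 + 0 = 108.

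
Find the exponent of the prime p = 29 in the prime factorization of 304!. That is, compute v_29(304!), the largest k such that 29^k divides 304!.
v_29(304!) = 10

Legendre's formula: v_p(n!) = Σ_{k ≥ 1} ⌊n / p^k⌋. For p = 29, n = 304, the terms are:
  ⌊304/29^1⌋ = ⌊304/29⌋ = 10
(the next term ⌊304/29^2⌋ = 0, terminating the sum). Summing: v_29(304!) = 10 = 10.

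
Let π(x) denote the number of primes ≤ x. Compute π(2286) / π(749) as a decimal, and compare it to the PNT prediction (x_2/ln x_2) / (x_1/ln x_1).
π(2286)/π(749) = 339/132 ≈ 2.5682;  PNT prediction ≈ 2.6118.

π(749) = 132 and π(2286) = 339, so π(2286)/π(749) ≈ 2.5682. The PNT-predicted ratio is (2286/ln(2286)) / (749/ln(749)) ≈ 2.6118. The two agree to within a few percent, as expected.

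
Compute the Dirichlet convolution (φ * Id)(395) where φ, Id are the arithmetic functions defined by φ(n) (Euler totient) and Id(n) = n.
(φ * Id)(395) = 1413

Divisors of 395: [1, 5, 79, 395]. For each d | 395:
  d = 1: φ(1) · Id(395/1) = 1 · 395 = 395
  d = 5: φ(5) · Id(395/5) = 4 · 79 = 316
  d = 79: φ(79) · Id(395/79) = 78 · 5 = 390
  d = 395: φ(395) · Id(395/395) = 312 · 1 = 312
Summing: (φ * Id)(395) = 395 + 316 + 390 + 312 = 1413.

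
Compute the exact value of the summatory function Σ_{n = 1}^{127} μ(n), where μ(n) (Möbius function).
Σ_{n ≤ 127} μ(n) = -2

Compute μ(n) for each 1 ≤ n ≤ 127: μ(1) = 1, μ(2) = -1, μ(3) = -1, μ(4) = 0, μ(5) = -1, μ(6) = 1, μ(7) = -1, μ(8) = 0, μ(9) = 0, μ(10) = 1, μ(11) = -1, μ(12) = 0, μ(13) = -1, μ(14) = 1, μ(15) = 1, μ(16) = 0, μ(17) = -1, μ(18) = 0, μ(19) = -1, μ(20) = 0, μ(21) = 1, μ(22) = 1, μ(23) = -1, μ(24) = 0, μ(25) = 0, μ(26) = 1, μ(27) = 0, μ(28) = 0, μ(29) = -1, μ(30) = -1, μ(31) = -1, μ(32) = 0, μ(33) = 1, μ(34) = 1, μ(35) = 1, μ(36) = 0, μ(37) = -1, μ(38) = 1, μ(39) = 1, μ(40) = 0, μ(41) = -1, μ(42) = -1, μ(43) = -1, μ(44) = 0, μ(45) = 0, μ(46) = 1, μ(47) = -1, μ(48) = 0, μ(49) = 0, μ(50) = 0, μ(51) = 1, μ(52) = 0, μ(53) = -1, μ(54) = 0, μ(55) = 1, μ(56) = 0, μ(57) = 1, μ(58) = 1, μ(59) = -1, μ(60) = 0, μ(61) = -1, μ(62) = 1, μ(63) = 0, μ(64) = 0, μ(65) = 1, μ(66) = -1, μ(67) = -1, μ(68) = 0, μ(69) = 1, μ(70) = -1, μ(71) = -1, μ(72) = 0, μ(73) = -1, μ(74) = 1, μ(75) = 0, μ(76) = 0, μ(77) = 1, μ(78) = -1, μ(79) = -1, μ(80) = 0, μ(81) = 0, μ(82) = 1, μ(83) = -1, μ(84) = 0, μ(85) = 1, μ(86) = 1, μ(87) = 1, μ(88) = 0, μ(89) = -1, μ(90) = 0, μ(91) = 1, μ(92) = 0, μ(93) = 1, μ(94) = 1, μ(95) = 1, μ(96) = 0, μ(97) = -1, μ(98) = 0, μ(99) = 0, μ(100) = 0, μ(101) = -1, μ(102) = -1, μ(103) = -1, μ(104) = 0, μ(105) = -1, μ(106) = 1, μ(107) = -1, μ(108) = 0, μ(109) = -1, μ(110) = -1, μ(111) = 1, μ(112) = 0, μ(113) = -1, μ(114) = -1, μ(115) = 1, μ(116) = 0, μ(117) = 0, μ(118) = 1, μ(119) = 1, μ(120) = 0, μ(121) = 0, μ(122) = 1, μ(123) = 1, μ(124) = 0, μ(125) = 0, μ(126) = 0, μ(127) = -1. Summing all 127 values: -2. (Mertens function M(x) = Σ_{n ≤ x} μ(n); on average M(x) should be small (PNT ⟺ M(x) = o(x)).)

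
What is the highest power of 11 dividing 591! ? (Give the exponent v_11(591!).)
v_11(591!) = 57

Legendre's formula: v_p(n!) = Σ_{k ≥ 1} ⌊n / p^k⌋. For p = 11, n = 591, the terms are:
  ⌊591/11^1⌋ = ⌊591/11⌋ = 53
  ⌊591/11^2⌋ = ⌊591/121⌋ = 4
(the next term ⌊591/11^3⌋ = 0, terminating the sum). Summing: v_11(591!) = 53 + 4 = 57.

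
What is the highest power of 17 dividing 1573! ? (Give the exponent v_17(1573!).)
v_17(1573!) = 97

Legendre's formula: v_p(n!) = Σ_{k ≥ 1} ⌊n / p^k⌋. For p = 17, n = 1573, the terms are:
  ⌊1573/17^1⌋ = ⌊1573/17⌋ = 92
  ⌊1573/17^2⌋ = ⌊1573/289⌋ = 5
(the next term ⌊1573/17^3⌋ = 0, terminating the sum). Summing: v_17(1573!) = 92 + 5 = 97.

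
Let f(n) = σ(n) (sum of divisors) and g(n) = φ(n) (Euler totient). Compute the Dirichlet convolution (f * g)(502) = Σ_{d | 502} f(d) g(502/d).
(σ * φ)(502) = 2008

Divisors of 502: [1, 2, 251, 502]. For each d | 502:
  d = 1: σ(1) · φ(502/1) = 1 · 250 = 250
  d = 2: σ(2) · φ(502/2) = 3 · 250 = 750
  d = 251: σ(251) · φ(502/251) = 252 · 1 = 252
  d = 502: σ(502) · φ(502/502) = 756 · 1 = 756
Summing: (σ * φ)(502) = 250 + 750 + 252 + 756 = 2008.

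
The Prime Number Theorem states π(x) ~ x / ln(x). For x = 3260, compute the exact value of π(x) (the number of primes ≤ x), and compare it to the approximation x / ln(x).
π(3260) = 461;  x/ln(x) ≈ 402.99;  relative error ≈ 12.58%.

Directly count primes up to 3260: π(3260) = 461. The PNT approximation gives 3260/ln(3260) ≈ 3260/8.08948 ≈ 402.99. Relative error (π(x) − x/ln(x)) / π(x) ≈ 12.58%; the approximation is known to undercount slightly (Li(x) is a better estimate).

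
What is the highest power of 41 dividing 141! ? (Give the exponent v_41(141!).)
v_41(141!) = 3

Legendre's formula: v_p(n!) = Σ_{k ≥ 1} ⌊n / p^k⌋. For p = 41, n = 141, the terms are:
  ⌊141/41^1⌋ = ⌊141/41⌋ = 3
(the next term ⌊141/41^2⌋ = 0, terminating the sum). Summing: v_41(141!) = 3 = 3.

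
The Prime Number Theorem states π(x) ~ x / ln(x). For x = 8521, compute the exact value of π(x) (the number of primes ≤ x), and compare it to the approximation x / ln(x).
π(8521) = 1062;  x/ln(x) ≈ 941.52;  relative error ≈ 11.34%.

Directly count primes up to 8521: π(8521) = 1062. The PNT approximation gives 8521/ln(8521) ≈ 8521/9.05029 ≈ 941.52. Relative error (π(x) − x/ln(x)) / π(x) ≈ 11.34%; the approximation is known to undercount slightly (Li(x) is a better estimate).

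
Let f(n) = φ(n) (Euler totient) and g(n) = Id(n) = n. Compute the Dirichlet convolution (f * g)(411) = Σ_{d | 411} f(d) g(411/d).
(φ * Id)(411) = 1365

Divisors of 411: [1, 3, 137, 411]. For each d | 411:
  d = 1: φ(1) · Id(411/1) = 1 · 411 = 411
  d = 3: φ(3) · Id(411/3) = 2 · 137 = 274
  d = 137: φ(137) · Id(411/137) = 136 · 3 = 408
  d = 411: φ(411) · Id(411/411) = 272 · 1 = 272
Summing: (φ * Id)(411) = 411 + 274 + 408 + 272 = 1365.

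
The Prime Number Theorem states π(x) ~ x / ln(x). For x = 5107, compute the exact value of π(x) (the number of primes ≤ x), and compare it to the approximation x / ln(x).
π(5107) = 683;  x/ln(x) ≈ 598.12;  relative error ≈ 12.43%.

Directly count primes up to 5107: π(5107) = 683. The PNT approximation gives 5107/ln(5107) ≈ 5107/8.53837 ≈ 598.12. Relative error (π(x) − x/ln(x)) / π(x) ≈ 12.43%; the approximation is known to undercount slightly (Li(x) is a better estimate).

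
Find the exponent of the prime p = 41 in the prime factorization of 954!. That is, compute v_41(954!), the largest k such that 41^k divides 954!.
v_41(954!) = 23

Legendre's formula: v_p(n!) = Σ_{k ≥ 1} ⌊n / p^k⌋. For p = 41, n = 954, the terms are:
  ⌊954/41^1⌋ = ⌊954/41⌋ = 23
(the next term ⌊954/41^2⌋ = 0, terminating the sum). Summing: v_41(954!) = 23 = 23.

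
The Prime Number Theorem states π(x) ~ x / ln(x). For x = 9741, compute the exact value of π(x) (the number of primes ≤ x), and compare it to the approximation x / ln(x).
π(9741) = 1201;  x/ln(x) ≈ 1060.64;  relative error ≈ 11.69%.

Directly count primes up to 9741: π(9741) = 1201. The PNT approximation gives 9741/ln(9741) ≈ 9741/9.18410 ≈ 1060.64. Relative error (π(x) − x/ln(x)) / π(x) ≈ 11.69%; the approximation is known to undercount slightly (Li(x) is a better estimate).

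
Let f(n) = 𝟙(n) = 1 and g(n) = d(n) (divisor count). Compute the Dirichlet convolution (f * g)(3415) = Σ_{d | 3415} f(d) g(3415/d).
(𝟙 * d)(3415) = 9

Divisors of 3415: [1, 5, 683, 3415]. For each d | 3415:
  d = 1: 𝟙(1) · d(3415/1) = 1 · 4 = 4
  d = 5: 𝟙(5) · d(3415/5) = 1 · 2 = 2
  d = 683: 𝟙(683) · d(3415/683) = 1 · 2 = 2
  d = 3415: 𝟙(3415) · d(3415/3415) = 1 · 1 = 1
Summing: (𝟙 * d)(3415) = 4 + 2 + 2 + 1 = 9.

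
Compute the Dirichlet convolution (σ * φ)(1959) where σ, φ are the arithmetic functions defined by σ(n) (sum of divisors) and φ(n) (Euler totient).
(σ * φ)(1959) = 7836

Divisors of 1959: [1, 3, 653, 1959]. For each d | 1959:
  d = 1: σ(1) · φ(1959/1) = 1 · 1304 = 1304
  d = 3: σ(3) · φ(1959/3) = 4 · 652 = 2608
  d = 653: σ(653) · φ(1959/653) = 654 · 2 = 1308
  d = 1959: σ(1959) · φ(1959/1959) = 2616 · 1 = 2616
Summing: (σ * φ)(1959) = 1304 + 2608 + 1308 + 2616 = 7836.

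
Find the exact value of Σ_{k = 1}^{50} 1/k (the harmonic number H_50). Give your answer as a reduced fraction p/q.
H_50 = 13943237577224054960759/3099044504245996706400

Direct summation: H_50 = 1 + 1/2 + ... + 1/50. The least common denominator is lcm(1, ..., 50) = 3099044504245996706400; over this denominator the numerator is 3099044504245996706400 + 1549522252122998353200 + 1033014834748665568800 + 774761126061499176600 + 619808900849199341280 + 516507417374332784400 + 442720643463713815200 + 387380563030749588300 + 344338278249555189600 + 309904450424599670640 + 281731318567817882400 + 258253708687166392200 + 238388038788153592800 + 221360321731856907600 + 206602966949733113760 + 193690281515374794150 + 182296735543882159200 + 172169139124777594800 + 163107605486631405600 + 154952225212299835320 + 147573547821237938400 + 140865659283908941200 + 134741065401999856800 + 129126854343583196100 + 123961780169839868256 + 119194019394076796400 + 114779426083185063200 + 110680160865928453800 + 106863603594689541600 + 103301483474866556880 + 99969177556322474400 + 96845140757687397075 + 93910439522605960800 + 91148367771941079600 + 88544128692742763040 + 86084569562388797400 + 83757959574216127200 + 81553802743315702800 + 79462679596051197600 + 77476112606149917660 + 75586451323073090400 + 73786773910618969200 + 72070802424325504800 + 70432829641954470600 + 68867655649911037920 + 67370532700999928400 + 65937117111616951200 + 64563427171791598050 + 63245806209101973600 + 61980890084919934128 = 13943237577224054960759, so H_50 = 13943237577224054960759/3099044504245996706400 (already in lowest terms) ≈ 4.49921. (The PNT-adjacent estimate ln(50) + γ ≈ 4.48924 matches within O(1/n).)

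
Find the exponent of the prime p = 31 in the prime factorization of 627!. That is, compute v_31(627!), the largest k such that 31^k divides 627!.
v_31(627!) = 20

Legendre's formula: v_p(n!) = Σ_{k ≥ 1} ⌊n / p^k⌋. For p = 31, n = 627, the terms are:
  ⌊627/31^1⌋ = ⌊627/31⌋ = 20
(the next term ⌊627/31^2⌋ = 0, terminating the sum). Summing: v_31(627!) = 20 = 20.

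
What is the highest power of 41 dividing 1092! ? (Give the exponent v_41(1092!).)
v_41(1092!) = 26

Legendre's formula: v_p(n!) = Σ_{k ≥ 1} ⌊n / p^k⌋. For p = 41, n = 1092, the terms are:
  ⌊1092/41^1⌋ = ⌊1092/41⌋ = 26
(the next term ⌊1092/41^2⌋ = 0, terminating the sum). Summing: v_41(1092!) = 26 = 26.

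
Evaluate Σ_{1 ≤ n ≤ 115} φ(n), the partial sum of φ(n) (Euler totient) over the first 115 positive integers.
Σ_{n ≤ 115} φ(n) = 4072

Compute φ(n) for each 1 ≤ n ≤ 115: φ(1) = 1, φ(2) = 1, φ(3) = 2, φ(4) = 2, φ(5) = 4, φ(6) = 2, φ(7) = 6, φ(8) = 4, φ(9) = 6, φ(10) = 4, φ(11) = 10, φ(12) = 4, φ(13) = 12, φ(14) = 6, φ(15) = 8, φ(16) = 8, φ(17) = 16, φ(18) = 6, φ(19) = 18, φ(20) = 8, φ(21) = 12, φ(22) = 10, φ(23) = 22, φ(24) = 8, φ(25) = 20, φ(26) = 12, φ(27) = 18, φ(28) = 12, φ(29) = 28, φ(30) = 8, φ(31) = 30, φ(32) = 16, φ(33) = 20, φ(34) = 16, φ(35) = 24, φ(36) = 12, φ(37) = 36, φ(38) = 18, φ(39) = 24, φ(40) = 16, φ(41) = 40, φ(42) = 12, φ(43) = 42, φ(44) = 20, φ(45) = 24, φ(46) = 22, φ(47) = 46, φ(48) = 16, φ(49) = 42, φ(50) = 20, φ(51) = 32, φ(52) = 24, φ(53) = 52, φ(54) = 18, φ(55) = 40, φ(56) = 24, φ(57) = 36, φ(58) = 28, φ(59) = 58, φ(60) = 16, φ(61) = 60, φ(62) = 30, φ(63) = 36, φ(64) = 32, φ(65) = 48, φ(66) = 20, φ(67) = 66, φ(68) = 32, φ(69) = 44, φ(70) = 24, φ(71) = 70, φ(72) = 24, φ(73) = 72, φ(74) = 36, φ(75) = 40, φ(76) = 36, φ(77) = 60, φ(78) = 24, φ(79) = 78, φ(80) = 32, φ(81) = 54, φ(82) = 40, φ(83) = 82, φ(84) = 24, φ(85) = 64, φ(86) = 42, φ(87) = 56, φ(88) = 40, φ(89) = 88, φ(90) = 24, φ(91) = 72, φ(92) = 44, φ(93) = 60, φ(94) = 46, φ(95) = 72, φ(96) = 32, φ(97) = 96, φ(98) = 42, φ(99) = 60, φ(100) = 40, φ(101) = 100, φ(102) = 32, φ(103) = 102, φ(104) = 48, φ(105) = 48, φ(106) = 52, φ(107) = 106, φ(108) = 36, φ(109) = 108, φ(110) = 40, φ(111) = 72, φ(112) = 48, φ(113) = 112, φ(114) = 36, φ(115) = 88. Summing all 115 values: 4072. (Average order: Σ_{n ≤ x} φ(n) ~ (3/π²) x². For x = 115, (3/π²)·115² ≈ 4019.92.)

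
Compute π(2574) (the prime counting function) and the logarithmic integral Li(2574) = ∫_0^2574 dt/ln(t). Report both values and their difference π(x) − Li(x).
π(2574) = 375;  Li(2574) ≈ 389.05;  π(x) − Li(x) ≈ -14.05.

Direct count of primes ≤ 2574 gives π(2574) = 375. Numerical evaluation of the logarithmic integral gives Li(2574) ≈ 389.05. The difference π(x) − Li(x) ≈ -14.05 is typically negative for small/moderate x (Li(x) overestimates), though Littlewood's theorem shows this sign changes infinitely often.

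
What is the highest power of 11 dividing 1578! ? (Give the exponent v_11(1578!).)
v_11(1578!) = 157

Legendre's formula: v_p(n!) = Σ_{k ≥ 1} ⌊n / p^k⌋. For p = 11, n = 1578, the terms are:
  ⌊1578/11^1⌋ = ⌊1578/11⌋ = 143
  ⌊1578/11^2⌋ = ⌊1578/121⌋ = 13
  ⌊1578/11^3⌋ = ⌊1578/1331⌋ = 1
(the next term ⌊1578/11^4⌋ = 0, terminating the sum). Summing: v_11(1578!) = 143 + 13 + 1 = 157.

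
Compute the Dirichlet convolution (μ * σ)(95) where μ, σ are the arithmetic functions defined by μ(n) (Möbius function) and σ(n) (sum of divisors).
(μ * σ)(95) = 95

Divisors of 95: [1, 5, 19, 95]. For each d | 95:
  d = 1: μ(1) · σ(95/1) = 1 · 120 = 120
  d = 5: μ(5) · σ(95/5) = -1 · 20 = -20
  d = 19: μ(19) · σ(95/19) = -1 · 6 = -6
  d = 95: μ(95) · σ(95/95) = 1 · 1 = 1
Summing: (μ * σ)(95) = 120 + -20 + -6 + 1 = 95.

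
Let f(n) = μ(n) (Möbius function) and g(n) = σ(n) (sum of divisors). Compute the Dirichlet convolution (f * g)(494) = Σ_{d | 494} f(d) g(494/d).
(μ * σ)(494) = 494

Divisors of 494: [1, 2, 13, 19, 26, 38, 247, 494]. For each d | 494:
  d = 1: μ(1) · σ(494/1) = 1 · 840 = 840
  d = 2: μ(2) · σ(494/2) = -1 · 280 = -280
  d = 13: μ(13) · σ(494/13) = -1 · 60 = -60
  d = 19: μ(19) · σ(494/19) = -1 · 42 = -42
  d = 26: μ(26) · σ(494/26) = 1 · 20 = 20
  d = 38: μ(38) · σ(494/38) = 1 · 14 = 14
  d = 247: μ(247) · σ(494/247) = 1 · 3 = 3
  d = 494: μ(494) · σ(494/494) = -1 · 1 = -1
Summing: (μ * σ)(494) = 840 + -280 + -60 + -42 + 20 + 14 + 3 + -1 = 494.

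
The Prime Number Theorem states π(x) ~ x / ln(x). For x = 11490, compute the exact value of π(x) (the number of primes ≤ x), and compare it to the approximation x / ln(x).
π(11490) = 1385;  x/ln(x) ≈ 1228.98;  relative error ≈ 11.27%.

Directly count primes up to 11490: π(11490) = 1385. The PNT approximation gives 11490/ln(11490) ≈ 11490/9.34923 ≈ 1228.98. Relative error (π(x) − x/ln(x)) / π(x) ≈ 11.27%; the approximation is known to undercount slightly (Li(x) is a better estimate).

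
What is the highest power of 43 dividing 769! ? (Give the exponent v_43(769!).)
v_43(769!) = 17

Legendre's formula: v_p(n!) = Σ_{k ≥ 1} ⌊n / p^k⌋. For p = 43, n = 769, the terms are:
  ⌊769/43^1⌋ = ⌊769/43⌋ = 17
(the next term ⌊769/43^2⌋ = 0, terminating the sum). Summing: v_43(769!) = 17 = 17.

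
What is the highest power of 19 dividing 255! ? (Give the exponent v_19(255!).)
v_19(255!) = 13

Legendre's formula: v_p(n!) = Σ_{k ≥ 1} ⌊n / p^k⌋. For p = 19, n = 255, the terms are:
  ⌊255/19^1⌋ = ⌊255/19⌋ = 13
(the next term ⌊255/19^2⌋ = 0, terminating the sum). Summing: v_19(255!) = 13 = 13.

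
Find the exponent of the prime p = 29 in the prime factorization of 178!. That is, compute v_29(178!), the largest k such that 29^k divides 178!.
v_29(178!) = 6

Legendre's formula: v_p(n!) = Σ_{k ≥ 1} ⌊n / p^k⌋. For p = 29, n = 178, the terms are:
  ⌊178/29^1⌋ = ⌊178/29⌋ = 6
(the next term ⌊178/29^2⌋ = 0, terminating the sum). Summing: v_29(178!) = 6 = 6.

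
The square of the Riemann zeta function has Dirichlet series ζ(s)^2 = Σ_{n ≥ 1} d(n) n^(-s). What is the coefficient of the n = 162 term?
d(162) = 10

ζ(s)^2 = (Σ 1/m^s)(Σ 1/k^s). The coefficient of 1/n^s in the product is the number of ordered pairs (m, k) with mk = n, which equals d(n). For n = 162, divisors are [1, 2, 3, 6, 9, 18, 27, 54, 81, 162], so d(162) = 10.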